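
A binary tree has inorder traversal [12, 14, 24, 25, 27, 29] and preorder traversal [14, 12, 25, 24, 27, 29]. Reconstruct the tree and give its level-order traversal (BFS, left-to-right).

Inorder:  [12, 14, 24, 25, 27, 29]
Preorder: [14, 12, 25, 24, 27, 29]
Algorithm: preorder visits root first, so consume preorder in order;
for each root, split the current inorder slice at that value into
left-subtree inorder and right-subtree inorder, then recurse.
Recursive splits:
  root=14; inorder splits into left=[12], right=[24, 25, 27, 29]
  root=12; inorder splits into left=[], right=[]
  root=25; inorder splits into left=[24], right=[27, 29]
  root=24; inorder splits into left=[], right=[]
  root=27; inorder splits into left=[], right=[29]
  root=29; inorder splits into left=[], right=[]
Reconstructed level-order: [14, 12, 25, 24, 27, 29]


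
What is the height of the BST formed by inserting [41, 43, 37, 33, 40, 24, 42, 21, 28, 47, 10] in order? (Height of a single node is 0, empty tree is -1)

Insertion order: [41, 43, 37, 33, 40, 24, 42, 21, 28, 47, 10]
Tree (level-order array): [41, 37, 43, 33, 40, 42, 47, 24, None, None, None, None, None, None, None, 21, 28, 10]
Compute height bottom-up (empty subtree = -1):
  height(10) = 1 + max(-1, -1) = 0
  height(21) = 1 + max(0, -1) = 1
  height(28) = 1 + max(-1, -1) = 0
  height(24) = 1 + max(1, 0) = 2
  height(33) = 1 + max(2, -1) = 3
  height(40) = 1 + max(-1, -1) = 0
  height(37) = 1 + max(3, 0) = 4
  height(42) = 1 + max(-1, -1) = 0
  height(47) = 1 + max(-1, -1) = 0
  height(43) = 1 + max(0, 0) = 1
  height(41) = 1 + max(4, 1) = 5
Height = 5


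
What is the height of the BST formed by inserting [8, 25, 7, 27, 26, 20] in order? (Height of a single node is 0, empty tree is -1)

Insertion order: [8, 25, 7, 27, 26, 20]
Tree (level-order array): [8, 7, 25, None, None, 20, 27, None, None, 26]
Compute height bottom-up (empty subtree = -1):
  height(7) = 1 + max(-1, -1) = 0
  height(20) = 1 + max(-1, -1) = 0
  height(26) = 1 + max(-1, -1) = 0
  height(27) = 1 + max(0, -1) = 1
  height(25) = 1 + max(0, 1) = 2
  height(8) = 1 + max(0, 2) = 3
Height = 3


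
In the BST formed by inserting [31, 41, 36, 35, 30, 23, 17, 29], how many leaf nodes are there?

Tree built from: [31, 41, 36, 35, 30, 23, 17, 29]
Tree (level-order array): [31, 30, 41, 23, None, 36, None, 17, 29, 35]
Rule: A leaf has 0 children.
Per-node child counts:
  node 31: 2 child(ren)
  node 30: 1 child(ren)
  node 23: 2 child(ren)
  node 17: 0 child(ren)
  node 29: 0 child(ren)
  node 41: 1 child(ren)
  node 36: 1 child(ren)
  node 35: 0 child(ren)
Matching nodes: [17, 29, 35]
Count of leaf nodes: 3


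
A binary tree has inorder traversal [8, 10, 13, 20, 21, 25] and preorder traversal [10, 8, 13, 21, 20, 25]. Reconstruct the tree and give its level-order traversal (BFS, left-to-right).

Inorder:  [8, 10, 13, 20, 21, 25]
Preorder: [10, 8, 13, 21, 20, 25]
Algorithm: preorder visits root first, so consume preorder in order;
for each root, split the current inorder slice at that value into
left-subtree inorder and right-subtree inorder, then recurse.
Recursive splits:
  root=10; inorder splits into left=[8], right=[13, 20, 21, 25]
  root=8; inorder splits into left=[], right=[]
  root=13; inorder splits into left=[], right=[20, 21, 25]
  root=21; inorder splits into left=[20], right=[25]
  root=20; inorder splits into left=[], right=[]
  root=25; inorder splits into left=[], right=[]
Reconstructed level-order: [10, 8, 13, 21, 20, 25]


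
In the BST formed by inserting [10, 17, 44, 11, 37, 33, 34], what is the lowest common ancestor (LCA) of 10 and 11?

Tree insertion order: [10, 17, 44, 11, 37, 33, 34]
Tree (level-order array): [10, None, 17, 11, 44, None, None, 37, None, 33, None, None, 34]
In a BST, the LCA of p=10, q=11 is the first node v on the
root-to-leaf path with p <= v <= q (go left if both < v, right if both > v).
Walk from root:
  at 10: 10 <= 10 <= 11, this is the LCA
LCA = 10


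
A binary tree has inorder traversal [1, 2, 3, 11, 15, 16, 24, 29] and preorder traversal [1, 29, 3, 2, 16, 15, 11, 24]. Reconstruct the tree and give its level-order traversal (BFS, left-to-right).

Inorder:  [1, 2, 3, 11, 15, 16, 24, 29]
Preorder: [1, 29, 3, 2, 16, 15, 11, 24]
Algorithm: preorder visits root first, so consume preorder in order;
for each root, split the current inorder slice at that value into
left-subtree inorder and right-subtree inorder, then recurse.
Recursive splits:
  root=1; inorder splits into left=[], right=[2, 3, 11, 15, 16, 24, 29]
  root=29; inorder splits into left=[2, 3, 11, 15, 16, 24], right=[]
  root=3; inorder splits into left=[2], right=[11, 15, 16, 24]
  root=2; inorder splits into left=[], right=[]
  root=16; inorder splits into left=[11, 15], right=[24]
  root=15; inorder splits into left=[11], right=[]
  root=11; inorder splits into left=[], right=[]
  root=24; inorder splits into left=[], right=[]
Reconstructed level-order: [1, 29, 3, 2, 16, 15, 24, 11]


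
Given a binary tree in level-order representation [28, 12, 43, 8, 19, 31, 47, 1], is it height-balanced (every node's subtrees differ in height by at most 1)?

Tree (level-order array): [28, 12, 43, 8, 19, 31, 47, 1]
Definition: a tree is height-balanced if, at every node, |h(left) - h(right)| <= 1 (empty subtree has height -1).
Bottom-up per-node check:
  node 1: h_left=-1, h_right=-1, diff=0 [OK], height=0
  node 8: h_left=0, h_right=-1, diff=1 [OK], height=1
  node 19: h_left=-1, h_right=-1, diff=0 [OK], height=0
  node 12: h_left=1, h_right=0, diff=1 [OK], height=2
  node 31: h_left=-1, h_right=-1, diff=0 [OK], height=0
  node 47: h_left=-1, h_right=-1, diff=0 [OK], height=0
  node 43: h_left=0, h_right=0, diff=0 [OK], height=1
  node 28: h_left=2, h_right=1, diff=1 [OK], height=3
All nodes satisfy the balance condition.
Result: Balanced


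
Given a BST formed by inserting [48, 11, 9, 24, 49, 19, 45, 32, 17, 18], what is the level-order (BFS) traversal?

Tree insertion order: [48, 11, 9, 24, 49, 19, 45, 32, 17, 18]
Tree (level-order array): [48, 11, 49, 9, 24, None, None, None, None, 19, 45, 17, None, 32, None, None, 18]
BFS from the root, enqueuing left then right child of each popped node:
  queue [48] -> pop 48, enqueue [11, 49], visited so far: [48]
  queue [11, 49] -> pop 11, enqueue [9, 24], visited so far: [48, 11]
  queue [49, 9, 24] -> pop 49, enqueue [none], visited so far: [48, 11, 49]
  queue [9, 24] -> pop 9, enqueue [none], visited so far: [48, 11, 49, 9]
  queue [24] -> pop 24, enqueue [19, 45], visited so far: [48, 11, 49, 9, 24]
  queue [19, 45] -> pop 19, enqueue [17], visited so far: [48, 11, 49, 9, 24, 19]
  queue [45, 17] -> pop 45, enqueue [32], visited so far: [48, 11, 49, 9, 24, 19, 45]
  queue [17, 32] -> pop 17, enqueue [18], visited so far: [48, 11, 49, 9, 24, 19, 45, 17]
  queue [32, 18] -> pop 32, enqueue [none], visited so far: [48, 11, 49, 9, 24, 19, 45, 17, 32]
  queue [18] -> pop 18, enqueue [none], visited so far: [48, 11, 49, 9, 24, 19, 45, 17, 32, 18]
Result: [48, 11, 49, 9, 24, 19, 45, 17, 32, 18]


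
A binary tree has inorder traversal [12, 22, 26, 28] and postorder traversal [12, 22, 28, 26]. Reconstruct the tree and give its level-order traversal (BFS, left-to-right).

Inorder:   [12, 22, 26, 28]
Postorder: [12, 22, 28, 26]
Algorithm: postorder visits root last, so walk postorder right-to-left;
each value is the root of the current inorder slice — split it at that
value, recurse on the right subtree first, then the left.
Recursive splits:
  root=26; inorder splits into left=[12, 22], right=[28]
  root=28; inorder splits into left=[], right=[]
  root=22; inorder splits into left=[12], right=[]
  root=12; inorder splits into left=[], right=[]
Reconstructed level-order: [26, 22, 28, 12]


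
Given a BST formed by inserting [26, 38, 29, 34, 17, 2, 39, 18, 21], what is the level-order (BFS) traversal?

Tree insertion order: [26, 38, 29, 34, 17, 2, 39, 18, 21]
Tree (level-order array): [26, 17, 38, 2, 18, 29, 39, None, None, None, 21, None, 34]
BFS from the root, enqueuing left then right child of each popped node:
  queue [26] -> pop 26, enqueue [17, 38], visited so far: [26]
  queue [17, 38] -> pop 17, enqueue [2, 18], visited so far: [26, 17]
  queue [38, 2, 18] -> pop 38, enqueue [29, 39], visited so far: [26, 17, 38]
  queue [2, 18, 29, 39] -> pop 2, enqueue [none], visited so far: [26, 17, 38, 2]
  queue [18, 29, 39] -> pop 18, enqueue [21], visited so far: [26, 17, 38, 2, 18]
  queue [29, 39, 21] -> pop 29, enqueue [34], visited so far: [26, 17, 38, 2, 18, 29]
  queue [39, 21, 34] -> pop 39, enqueue [none], visited so far: [26, 17, 38, 2, 18, 29, 39]
  queue [21, 34] -> pop 21, enqueue [none], visited so far: [26, 17, 38, 2, 18, 29, 39, 21]
  queue [34] -> pop 34, enqueue [none], visited so far: [26, 17, 38, 2, 18, 29, 39, 21, 34]
Result: [26, 17, 38, 2, 18, 29, 39, 21, 34]


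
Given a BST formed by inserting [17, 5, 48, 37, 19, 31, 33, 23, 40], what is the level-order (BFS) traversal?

Tree insertion order: [17, 5, 48, 37, 19, 31, 33, 23, 40]
Tree (level-order array): [17, 5, 48, None, None, 37, None, 19, 40, None, 31, None, None, 23, 33]
BFS from the root, enqueuing left then right child of each popped node:
  queue [17] -> pop 17, enqueue [5, 48], visited so far: [17]
  queue [5, 48] -> pop 5, enqueue [none], visited so far: [17, 5]
  queue [48] -> pop 48, enqueue [37], visited so far: [17, 5, 48]
  queue [37] -> pop 37, enqueue [19, 40], visited so far: [17, 5, 48, 37]
  queue [19, 40] -> pop 19, enqueue [31], visited so far: [17, 5, 48, 37, 19]
  queue [40, 31] -> pop 40, enqueue [none], visited so far: [17, 5, 48, 37, 19, 40]
  queue [31] -> pop 31, enqueue [23, 33], visited so far: [17, 5, 48, 37, 19, 40, 31]
  queue [23, 33] -> pop 23, enqueue [none], visited so far: [17, 5, 48, 37, 19, 40, 31, 23]
  queue [33] -> pop 33, enqueue [none], visited so far: [17, 5, 48, 37, 19, 40, 31, 23, 33]
Result: [17, 5, 48, 37, 19, 40, 31, 23, 33]


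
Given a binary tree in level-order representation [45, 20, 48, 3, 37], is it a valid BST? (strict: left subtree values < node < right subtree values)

Level-order array: [45, 20, 48, 3, 37]
Validate using subtree bounds (lo, hi): at each node, require lo < value < hi,
then recurse left with hi=value and right with lo=value.
Preorder trace (stopping at first violation):
  at node 45 with bounds (-inf, +inf): OK
  at node 20 with bounds (-inf, 45): OK
  at node 3 with bounds (-inf, 20): OK
  at node 37 with bounds (20, 45): OK
  at node 48 with bounds (45, +inf): OK
No violation found at any node.
Result: Valid BST


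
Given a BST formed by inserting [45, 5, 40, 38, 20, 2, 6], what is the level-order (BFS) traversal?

Tree insertion order: [45, 5, 40, 38, 20, 2, 6]
Tree (level-order array): [45, 5, None, 2, 40, None, None, 38, None, 20, None, 6]
BFS from the root, enqueuing left then right child of each popped node:
  queue [45] -> pop 45, enqueue [5], visited so far: [45]
  queue [5] -> pop 5, enqueue [2, 40], visited so far: [45, 5]
  queue [2, 40] -> pop 2, enqueue [none], visited so far: [45, 5, 2]
  queue [40] -> pop 40, enqueue [38], visited so far: [45, 5, 2, 40]
  queue [38] -> pop 38, enqueue [20], visited so far: [45, 5, 2, 40, 38]
  queue [20] -> pop 20, enqueue [6], visited so far: [45, 5, 2, 40, 38, 20]
  queue [6] -> pop 6, enqueue [none], visited so far: [45, 5, 2, 40, 38, 20, 6]
Result: [45, 5, 2, 40, 38, 20, 6]


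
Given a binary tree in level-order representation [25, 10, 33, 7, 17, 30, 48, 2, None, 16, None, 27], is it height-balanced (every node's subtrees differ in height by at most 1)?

Tree (level-order array): [25, 10, 33, 7, 17, 30, 48, 2, None, 16, None, 27]
Definition: a tree is height-balanced if, at every node, |h(left) - h(right)| <= 1 (empty subtree has height -1).
Bottom-up per-node check:
  node 2: h_left=-1, h_right=-1, diff=0 [OK], height=0
  node 7: h_left=0, h_right=-1, diff=1 [OK], height=1
  node 16: h_left=-1, h_right=-1, diff=0 [OK], height=0
  node 17: h_left=0, h_right=-1, diff=1 [OK], height=1
  node 10: h_left=1, h_right=1, diff=0 [OK], height=2
  node 27: h_left=-1, h_right=-1, diff=0 [OK], height=0
  node 30: h_left=0, h_right=-1, diff=1 [OK], height=1
  node 48: h_left=-1, h_right=-1, diff=0 [OK], height=0
  node 33: h_left=1, h_right=0, diff=1 [OK], height=2
  node 25: h_left=2, h_right=2, diff=0 [OK], height=3
All nodes satisfy the balance condition.
Result: Balanced


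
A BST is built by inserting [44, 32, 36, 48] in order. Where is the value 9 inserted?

Starting tree (level order): [44, 32, 48, None, 36]
Insertion path: 44 -> 32
Result: insert 9 as left child of 32
Final tree (level order): [44, 32, 48, 9, 36]


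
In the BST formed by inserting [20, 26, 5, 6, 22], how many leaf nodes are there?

Tree built from: [20, 26, 5, 6, 22]
Tree (level-order array): [20, 5, 26, None, 6, 22]
Rule: A leaf has 0 children.
Per-node child counts:
  node 20: 2 child(ren)
  node 5: 1 child(ren)
  node 6: 0 child(ren)
  node 26: 1 child(ren)
  node 22: 0 child(ren)
Matching nodes: [6, 22]
Count of leaf nodes: 2


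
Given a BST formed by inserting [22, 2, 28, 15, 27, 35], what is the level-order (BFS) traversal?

Tree insertion order: [22, 2, 28, 15, 27, 35]
Tree (level-order array): [22, 2, 28, None, 15, 27, 35]
BFS from the root, enqueuing left then right child of each popped node:
  queue [22] -> pop 22, enqueue [2, 28], visited so far: [22]
  queue [2, 28] -> pop 2, enqueue [15], visited so far: [22, 2]
  queue [28, 15] -> pop 28, enqueue [27, 35], visited so far: [22, 2, 28]
  queue [15, 27, 35] -> pop 15, enqueue [none], visited so far: [22, 2, 28, 15]
  queue [27, 35] -> pop 27, enqueue [none], visited so far: [22, 2, 28, 15, 27]
  queue [35] -> pop 35, enqueue [none], visited so far: [22, 2, 28, 15, 27, 35]
Result: [22, 2, 28, 15, 27, 35]


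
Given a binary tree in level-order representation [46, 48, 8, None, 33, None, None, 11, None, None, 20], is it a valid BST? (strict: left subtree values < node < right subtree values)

Level-order array: [46, 48, 8, None, 33, None, None, 11, None, None, 20]
Validate using subtree bounds (lo, hi): at each node, require lo < value < hi,
then recurse left with hi=value and right with lo=value.
Preorder trace (stopping at first violation):
  at node 46 with bounds (-inf, +inf): OK
  at node 48 with bounds (-inf, 46): VIOLATION
Node 48 violates its bound: not (-inf < 48 < 46).
Result: Not a valid BST


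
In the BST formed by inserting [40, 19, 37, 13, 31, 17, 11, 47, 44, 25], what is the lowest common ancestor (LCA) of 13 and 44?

Tree insertion order: [40, 19, 37, 13, 31, 17, 11, 47, 44, 25]
Tree (level-order array): [40, 19, 47, 13, 37, 44, None, 11, 17, 31, None, None, None, None, None, None, None, 25]
In a BST, the LCA of p=13, q=44 is the first node v on the
root-to-leaf path with p <= v <= q (go left if both < v, right if both > v).
Walk from root:
  at 40: 13 <= 40 <= 44, this is the LCA
LCA = 40


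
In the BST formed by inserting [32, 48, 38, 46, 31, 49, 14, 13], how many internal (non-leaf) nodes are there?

Tree built from: [32, 48, 38, 46, 31, 49, 14, 13]
Tree (level-order array): [32, 31, 48, 14, None, 38, 49, 13, None, None, 46]
Rule: An internal node has at least one child.
Per-node child counts:
  node 32: 2 child(ren)
  node 31: 1 child(ren)
  node 14: 1 child(ren)
  node 13: 0 child(ren)
  node 48: 2 child(ren)
  node 38: 1 child(ren)
  node 46: 0 child(ren)
  node 49: 0 child(ren)
Matching nodes: [32, 31, 14, 48, 38]
Count of internal (non-leaf) nodes: 5


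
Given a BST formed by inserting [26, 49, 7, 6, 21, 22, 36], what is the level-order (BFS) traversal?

Tree insertion order: [26, 49, 7, 6, 21, 22, 36]
Tree (level-order array): [26, 7, 49, 6, 21, 36, None, None, None, None, 22]
BFS from the root, enqueuing left then right child of each popped node:
  queue [26] -> pop 26, enqueue [7, 49], visited so far: [26]
  queue [7, 49] -> pop 7, enqueue [6, 21], visited so far: [26, 7]
  queue [49, 6, 21] -> pop 49, enqueue [36], visited so far: [26, 7, 49]
  queue [6, 21, 36] -> pop 6, enqueue [none], visited so far: [26, 7, 49, 6]
  queue [21, 36] -> pop 21, enqueue [22], visited so far: [26, 7, 49, 6, 21]
  queue [36, 22] -> pop 36, enqueue [none], visited so far: [26, 7, 49, 6, 21, 36]
  queue [22] -> pop 22, enqueue [none], visited so far: [26, 7, 49, 6, 21, 36, 22]
Result: [26, 7, 49, 6, 21, 36, 22]


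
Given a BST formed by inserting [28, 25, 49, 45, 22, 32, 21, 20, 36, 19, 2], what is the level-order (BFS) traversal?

Tree insertion order: [28, 25, 49, 45, 22, 32, 21, 20, 36, 19, 2]
Tree (level-order array): [28, 25, 49, 22, None, 45, None, 21, None, 32, None, 20, None, None, 36, 19, None, None, None, 2]
BFS from the root, enqueuing left then right child of each popped node:
  queue [28] -> pop 28, enqueue [25, 49], visited so far: [28]
  queue [25, 49] -> pop 25, enqueue [22], visited so far: [28, 25]
  queue [49, 22] -> pop 49, enqueue [45], visited so far: [28, 25, 49]
  queue [22, 45] -> pop 22, enqueue [21], visited so far: [28, 25, 49, 22]
  queue [45, 21] -> pop 45, enqueue [32], visited so far: [28, 25, 49, 22, 45]
  queue [21, 32] -> pop 21, enqueue [20], visited so far: [28, 25, 49, 22, 45, 21]
  queue [32, 20] -> pop 32, enqueue [36], visited so far: [28, 25, 49, 22, 45, 21, 32]
  queue [20, 36] -> pop 20, enqueue [19], visited so far: [28, 25, 49, 22, 45, 21, 32, 20]
  queue [36, 19] -> pop 36, enqueue [none], visited so far: [28, 25, 49, 22, 45, 21, 32, 20, 36]
  queue [19] -> pop 19, enqueue [2], visited so far: [28, 25, 49, 22, 45, 21, 32, 20, 36, 19]
  queue [2] -> pop 2, enqueue [none], visited so far: [28, 25, 49, 22, 45, 21, 32, 20, 36, 19, 2]
Result: [28, 25, 49, 22, 45, 21, 32, 20, 36, 19, 2]


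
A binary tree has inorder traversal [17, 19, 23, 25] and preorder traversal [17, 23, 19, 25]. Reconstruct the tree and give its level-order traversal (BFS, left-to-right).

Inorder:  [17, 19, 23, 25]
Preorder: [17, 23, 19, 25]
Algorithm: preorder visits root first, so consume preorder in order;
for each root, split the current inorder slice at that value into
left-subtree inorder and right-subtree inorder, then recurse.
Recursive splits:
  root=17; inorder splits into left=[], right=[19, 23, 25]
  root=23; inorder splits into left=[19], right=[25]
  root=19; inorder splits into left=[], right=[]
  root=25; inorder splits into left=[], right=[]
Reconstructed level-order: [17, 23, 19, 25]


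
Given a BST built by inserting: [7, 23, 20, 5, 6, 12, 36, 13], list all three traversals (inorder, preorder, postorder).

Tree insertion order: [7, 23, 20, 5, 6, 12, 36, 13]
Tree (level-order array): [7, 5, 23, None, 6, 20, 36, None, None, 12, None, None, None, None, 13]
Inorder (L, root, R): [5, 6, 7, 12, 13, 20, 23, 36]
Preorder (root, L, R): [7, 5, 6, 23, 20, 12, 13, 36]
Postorder (L, R, root): [6, 5, 13, 12, 20, 36, 23, 7]


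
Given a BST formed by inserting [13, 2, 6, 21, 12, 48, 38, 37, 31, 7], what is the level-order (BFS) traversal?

Tree insertion order: [13, 2, 6, 21, 12, 48, 38, 37, 31, 7]
Tree (level-order array): [13, 2, 21, None, 6, None, 48, None, 12, 38, None, 7, None, 37, None, None, None, 31]
BFS from the root, enqueuing left then right child of each popped node:
  queue [13] -> pop 13, enqueue [2, 21], visited so far: [13]
  queue [2, 21] -> pop 2, enqueue [6], visited so far: [13, 2]
  queue [21, 6] -> pop 21, enqueue [48], visited so far: [13, 2, 21]
  queue [6, 48] -> pop 6, enqueue [12], visited so far: [13, 2, 21, 6]
  queue [48, 12] -> pop 48, enqueue [38], visited so far: [13, 2, 21, 6, 48]
  queue [12, 38] -> pop 12, enqueue [7], visited so far: [13, 2, 21, 6, 48, 12]
  queue [38, 7] -> pop 38, enqueue [37], visited so far: [13, 2, 21, 6, 48, 12, 38]
  queue [7, 37] -> pop 7, enqueue [none], visited so far: [13, 2, 21, 6, 48, 12, 38, 7]
  queue [37] -> pop 37, enqueue [31], visited so far: [13, 2, 21, 6, 48, 12, 38, 7, 37]
  queue [31] -> pop 31, enqueue [none], visited so far: [13, 2, 21, 6, 48, 12, 38, 7, 37, 31]
Result: [13, 2, 21, 6, 48, 12, 38, 7, 37, 31]


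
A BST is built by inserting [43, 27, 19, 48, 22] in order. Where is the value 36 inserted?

Starting tree (level order): [43, 27, 48, 19, None, None, None, None, 22]
Insertion path: 43 -> 27
Result: insert 36 as right child of 27
Final tree (level order): [43, 27, 48, 19, 36, None, None, None, 22]


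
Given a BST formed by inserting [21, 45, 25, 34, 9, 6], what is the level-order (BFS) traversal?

Tree insertion order: [21, 45, 25, 34, 9, 6]
Tree (level-order array): [21, 9, 45, 6, None, 25, None, None, None, None, 34]
BFS from the root, enqueuing left then right child of each popped node:
  queue [21] -> pop 21, enqueue [9, 45], visited so far: [21]
  queue [9, 45] -> pop 9, enqueue [6], visited so far: [21, 9]
  queue [45, 6] -> pop 45, enqueue [25], visited so far: [21, 9, 45]
  queue [6, 25] -> pop 6, enqueue [none], visited so far: [21, 9, 45, 6]
  queue [25] -> pop 25, enqueue [34], visited so far: [21, 9, 45, 6, 25]
  queue [34] -> pop 34, enqueue [none], visited so far: [21, 9, 45, 6, 25, 34]
Result: [21, 9, 45, 6, 25, 34]


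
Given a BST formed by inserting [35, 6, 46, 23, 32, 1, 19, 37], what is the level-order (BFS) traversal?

Tree insertion order: [35, 6, 46, 23, 32, 1, 19, 37]
Tree (level-order array): [35, 6, 46, 1, 23, 37, None, None, None, 19, 32]
BFS from the root, enqueuing left then right child of each popped node:
  queue [35] -> pop 35, enqueue [6, 46], visited so far: [35]
  queue [6, 46] -> pop 6, enqueue [1, 23], visited so far: [35, 6]
  queue [46, 1, 23] -> pop 46, enqueue [37], visited so far: [35, 6, 46]
  queue [1, 23, 37] -> pop 1, enqueue [none], visited so far: [35, 6, 46, 1]
  queue [23, 37] -> pop 23, enqueue [19, 32], visited so far: [35, 6, 46, 1, 23]
  queue [37, 19, 32] -> pop 37, enqueue [none], visited so far: [35, 6, 46, 1, 23, 37]
  queue [19, 32] -> pop 19, enqueue [none], visited so far: [35, 6, 46, 1, 23, 37, 19]
  queue [32] -> pop 32, enqueue [none], visited so far: [35, 6, 46, 1, 23, 37, 19, 32]
Result: [35, 6, 46, 1, 23, 37, 19, 32]


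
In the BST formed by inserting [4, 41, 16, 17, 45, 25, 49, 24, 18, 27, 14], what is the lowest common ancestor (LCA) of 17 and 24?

Tree insertion order: [4, 41, 16, 17, 45, 25, 49, 24, 18, 27, 14]
Tree (level-order array): [4, None, 41, 16, 45, 14, 17, None, 49, None, None, None, 25, None, None, 24, 27, 18]
In a BST, the LCA of p=17, q=24 is the first node v on the
root-to-leaf path with p <= v <= q (go left if both < v, right if both > v).
Walk from root:
  at 4: both 17 and 24 > 4, go right
  at 41: both 17 and 24 < 41, go left
  at 16: both 17 and 24 > 16, go right
  at 17: 17 <= 17 <= 24, this is the LCA
LCA = 17


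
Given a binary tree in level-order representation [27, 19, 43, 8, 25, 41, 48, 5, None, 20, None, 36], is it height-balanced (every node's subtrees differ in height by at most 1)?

Tree (level-order array): [27, 19, 43, 8, 25, 41, 48, 5, None, 20, None, 36]
Definition: a tree is height-balanced if, at every node, |h(left) - h(right)| <= 1 (empty subtree has height -1).
Bottom-up per-node check:
  node 5: h_left=-1, h_right=-1, diff=0 [OK], height=0
  node 8: h_left=0, h_right=-1, diff=1 [OK], height=1
  node 20: h_left=-1, h_right=-1, diff=0 [OK], height=0
  node 25: h_left=0, h_right=-1, diff=1 [OK], height=1
  node 19: h_left=1, h_right=1, diff=0 [OK], height=2
  node 36: h_left=-1, h_right=-1, diff=0 [OK], height=0
  node 41: h_left=0, h_right=-1, diff=1 [OK], height=1
  node 48: h_left=-1, h_right=-1, diff=0 [OK], height=0
  node 43: h_left=1, h_right=0, diff=1 [OK], height=2
  node 27: h_left=2, h_right=2, diff=0 [OK], height=3
All nodes satisfy the balance condition.
Result: Balanced


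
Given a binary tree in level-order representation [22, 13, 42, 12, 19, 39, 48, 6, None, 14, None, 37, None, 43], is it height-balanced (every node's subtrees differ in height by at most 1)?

Tree (level-order array): [22, 13, 42, 12, 19, 39, 48, 6, None, 14, None, 37, None, 43]
Definition: a tree is height-balanced if, at every node, |h(left) - h(right)| <= 1 (empty subtree has height -1).
Bottom-up per-node check:
  node 6: h_left=-1, h_right=-1, diff=0 [OK], height=0
  node 12: h_left=0, h_right=-1, diff=1 [OK], height=1
  node 14: h_left=-1, h_right=-1, diff=0 [OK], height=0
  node 19: h_left=0, h_right=-1, diff=1 [OK], height=1
  node 13: h_left=1, h_right=1, diff=0 [OK], height=2
  node 37: h_left=-1, h_right=-1, diff=0 [OK], height=0
  node 39: h_left=0, h_right=-1, diff=1 [OK], height=1
  node 43: h_left=-1, h_right=-1, diff=0 [OK], height=0
  node 48: h_left=0, h_right=-1, diff=1 [OK], height=1
  node 42: h_left=1, h_right=1, diff=0 [OK], height=2
  node 22: h_left=2, h_right=2, diff=0 [OK], height=3
All nodes satisfy the balance condition.
Result: Balanced


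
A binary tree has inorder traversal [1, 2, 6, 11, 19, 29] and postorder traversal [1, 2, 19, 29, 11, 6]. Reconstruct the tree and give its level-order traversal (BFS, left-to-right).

Inorder:   [1, 2, 6, 11, 19, 29]
Postorder: [1, 2, 19, 29, 11, 6]
Algorithm: postorder visits root last, so walk postorder right-to-left;
each value is the root of the current inorder slice — split it at that
value, recurse on the right subtree first, then the left.
Recursive splits:
  root=6; inorder splits into left=[1, 2], right=[11, 19, 29]
  root=11; inorder splits into left=[], right=[19, 29]
  root=29; inorder splits into left=[19], right=[]
  root=19; inorder splits into left=[], right=[]
  root=2; inorder splits into left=[1], right=[]
  root=1; inorder splits into left=[], right=[]
Reconstructed level-order: [6, 2, 11, 1, 29, 19]


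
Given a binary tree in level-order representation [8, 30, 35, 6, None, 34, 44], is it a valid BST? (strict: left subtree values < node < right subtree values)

Level-order array: [8, 30, 35, 6, None, 34, 44]
Validate using subtree bounds (lo, hi): at each node, require lo < value < hi,
then recurse left with hi=value and right with lo=value.
Preorder trace (stopping at first violation):
  at node 8 with bounds (-inf, +inf): OK
  at node 30 with bounds (-inf, 8): VIOLATION
Node 30 violates its bound: not (-inf < 30 < 8).
Result: Not a valid BST


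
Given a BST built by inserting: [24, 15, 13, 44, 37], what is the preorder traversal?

Tree insertion order: [24, 15, 13, 44, 37]
Tree (level-order array): [24, 15, 44, 13, None, 37]
Preorder traversal: [24, 15, 13, 44, 37]


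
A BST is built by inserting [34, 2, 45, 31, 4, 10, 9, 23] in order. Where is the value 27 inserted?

Starting tree (level order): [34, 2, 45, None, 31, None, None, 4, None, None, 10, 9, 23]
Insertion path: 34 -> 2 -> 31 -> 4 -> 10 -> 23
Result: insert 27 as right child of 23
Final tree (level order): [34, 2, 45, None, 31, None, None, 4, None, None, 10, 9, 23, None, None, None, 27]


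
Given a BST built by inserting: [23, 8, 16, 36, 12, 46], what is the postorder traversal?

Tree insertion order: [23, 8, 16, 36, 12, 46]
Tree (level-order array): [23, 8, 36, None, 16, None, 46, 12]
Postorder traversal: [12, 16, 8, 46, 36, 23]


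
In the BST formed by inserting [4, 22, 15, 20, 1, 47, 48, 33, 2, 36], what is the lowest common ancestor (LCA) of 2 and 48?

Tree insertion order: [4, 22, 15, 20, 1, 47, 48, 33, 2, 36]
Tree (level-order array): [4, 1, 22, None, 2, 15, 47, None, None, None, 20, 33, 48, None, None, None, 36]
In a BST, the LCA of p=2, q=48 is the first node v on the
root-to-leaf path with p <= v <= q (go left if both < v, right if both > v).
Walk from root:
  at 4: 2 <= 4 <= 48, this is the LCA
LCA = 4


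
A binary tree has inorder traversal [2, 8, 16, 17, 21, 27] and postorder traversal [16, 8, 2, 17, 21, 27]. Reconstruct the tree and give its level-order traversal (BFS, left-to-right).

Inorder:   [2, 8, 16, 17, 21, 27]
Postorder: [16, 8, 2, 17, 21, 27]
Algorithm: postorder visits root last, so walk postorder right-to-left;
each value is the root of the current inorder slice — split it at that
value, recurse on the right subtree first, then the left.
Recursive splits:
  root=27; inorder splits into left=[2, 8, 16, 17, 21], right=[]
  root=21; inorder splits into left=[2, 8, 16, 17], right=[]
  root=17; inorder splits into left=[2, 8, 16], right=[]
  root=2; inorder splits into left=[], right=[8, 16]
  root=8; inorder splits into left=[], right=[16]
  root=16; inorder splits into left=[], right=[]
Reconstructed level-order: [27, 21, 17, 2, 8, 16]


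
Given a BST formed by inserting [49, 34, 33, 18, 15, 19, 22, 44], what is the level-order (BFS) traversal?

Tree insertion order: [49, 34, 33, 18, 15, 19, 22, 44]
Tree (level-order array): [49, 34, None, 33, 44, 18, None, None, None, 15, 19, None, None, None, 22]
BFS from the root, enqueuing left then right child of each popped node:
  queue [49] -> pop 49, enqueue [34], visited so far: [49]
  queue [34] -> pop 34, enqueue [33, 44], visited so far: [49, 34]
  queue [33, 44] -> pop 33, enqueue [18], visited so far: [49, 34, 33]
  queue [44, 18] -> pop 44, enqueue [none], visited so far: [49, 34, 33, 44]
  queue [18] -> pop 18, enqueue [15, 19], visited so far: [49, 34, 33, 44, 18]
  queue [15, 19] -> pop 15, enqueue [none], visited so far: [49, 34, 33, 44, 18, 15]
  queue [19] -> pop 19, enqueue [22], visited so far: [49, 34, 33, 44, 18, 15, 19]
  queue [22] -> pop 22, enqueue [none], visited so far: [49, 34, 33, 44, 18, 15, 19, 22]
Result: [49, 34, 33, 44, 18, 15, 19, 22]


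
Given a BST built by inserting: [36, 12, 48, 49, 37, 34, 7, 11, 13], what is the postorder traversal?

Tree insertion order: [36, 12, 48, 49, 37, 34, 7, 11, 13]
Tree (level-order array): [36, 12, 48, 7, 34, 37, 49, None, 11, 13]
Postorder traversal: [11, 7, 13, 34, 12, 37, 49, 48, 36]


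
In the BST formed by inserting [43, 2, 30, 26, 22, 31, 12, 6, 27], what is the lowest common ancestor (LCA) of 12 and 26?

Tree insertion order: [43, 2, 30, 26, 22, 31, 12, 6, 27]
Tree (level-order array): [43, 2, None, None, 30, 26, 31, 22, 27, None, None, 12, None, None, None, 6]
In a BST, the LCA of p=12, q=26 is the first node v on the
root-to-leaf path with p <= v <= q (go left if both < v, right if both > v).
Walk from root:
  at 43: both 12 and 26 < 43, go left
  at 2: both 12 and 26 > 2, go right
  at 30: both 12 and 26 < 30, go left
  at 26: 12 <= 26 <= 26, this is the LCA
LCA = 26


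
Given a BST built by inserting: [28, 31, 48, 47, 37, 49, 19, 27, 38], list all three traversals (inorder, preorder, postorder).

Tree insertion order: [28, 31, 48, 47, 37, 49, 19, 27, 38]
Tree (level-order array): [28, 19, 31, None, 27, None, 48, None, None, 47, 49, 37, None, None, None, None, 38]
Inorder (L, root, R): [19, 27, 28, 31, 37, 38, 47, 48, 49]
Preorder (root, L, R): [28, 19, 27, 31, 48, 47, 37, 38, 49]
Postorder (L, R, root): [27, 19, 38, 37, 47, 49, 48, 31, 28]


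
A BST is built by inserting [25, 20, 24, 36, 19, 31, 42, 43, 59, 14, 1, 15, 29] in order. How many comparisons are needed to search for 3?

Search path for 3: 25 -> 20 -> 19 -> 14 -> 1
Found: False
Comparisons: 5


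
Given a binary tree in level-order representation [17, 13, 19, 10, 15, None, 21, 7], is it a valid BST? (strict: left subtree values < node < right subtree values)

Level-order array: [17, 13, 19, 10, 15, None, 21, 7]
Validate using subtree bounds (lo, hi): at each node, require lo < value < hi,
then recurse left with hi=value and right with lo=value.
Preorder trace (stopping at first violation):
  at node 17 with bounds (-inf, +inf): OK
  at node 13 with bounds (-inf, 17): OK
  at node 10 with bounds (-inf, 13): OK
  at node 7 with bounds (-inf, 10): OK
  at node 15 with bounds (13, 17): OK
  at node 19 with bounds (17, +inf): OK
  at node 21 with bounds (19, +inf): OK
No violation found at any node.
Result: Valid BST


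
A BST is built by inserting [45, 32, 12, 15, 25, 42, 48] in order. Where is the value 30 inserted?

Starting tree (level order): [45, 32, 48, 12, 42, None, None, None, 15, None, None, None, 25]
Insertion path: 45 -> 32 -> 12 -> 15 -> 25
Result: insert 30 as right child of 25
Final tree (level order): [45, 32, 48, 12, 42, None, None, None, 15, None, None, None, 25, None, 30]


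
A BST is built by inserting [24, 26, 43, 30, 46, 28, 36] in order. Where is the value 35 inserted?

Starting tree (level order): [24, None, 26, None, 43, 30, 46, 28, 36]
Insertion path: 24 -> 26 -> 43 -> 30 -> 36
Result: insert 35 as left child of 36
Final tree (level order): [24, None, 26, None, 43, 30, 46, 28, 36, None, None, None, None, 35]


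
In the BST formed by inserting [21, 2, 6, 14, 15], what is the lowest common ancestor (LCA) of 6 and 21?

Tree insertion order: [21, 2, 6, 14, 15]
Tree (level-order array): [21, 2, None, None, 6, None, 14, None, 15]
In a BST, the LCA of p=6, q=21 is the first node v on the
root-to-leaf path with p <= v <= q (go left if both < v, right if both > v).
Walk from root:
  at 21: 6 <= 21 <= 21, this is the LCA
LCA = 21


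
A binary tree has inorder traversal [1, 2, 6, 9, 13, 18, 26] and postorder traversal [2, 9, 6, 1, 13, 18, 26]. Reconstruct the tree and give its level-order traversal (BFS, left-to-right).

Inorder:   [1, 2, 6, 9, 13, 18, 26]
Postorder: [2, 9, 6, 1, 13, 18, 26]
Algorithm: postorder visits root last, so walk postorder right-to-left;
each value is the root of the current inorder slice — split it at that
value, recurse on the right subtree first, then the left.
Recursive splits:
  root=26; inorder splits into left=[1, 2, 6, 9, 13, 18], right=[]
  root=18; inorder splits into left=[1, 2, 6, 9, 13], right=[]
  root=13; inorder splits into left=[1, 2, 6, 9], right=[]
  root=1; inorder splits into left=[], right=[2, 6, 9]
  root=6; inorder splits into left=[2], right=[9]
  root=9; inorder splits into left=[], right=[]
  root=2; inorder splits into left=[], right=[]
Reconstructed level-order: [26, 18, 13, 1, 6, 2, 9]


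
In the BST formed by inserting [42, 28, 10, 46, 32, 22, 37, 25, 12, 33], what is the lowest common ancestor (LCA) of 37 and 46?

Tree insertion order: [42, 28, 10, 46, 32, 22, 37, 25, 12, 33]
Tree (level-order array): [42, 28, 46, 10, 32, None, None, None, 22, None, 37, 12, 25, 33]
In a BST, the LCA of p=37, q=46 is the first node v on the
root-to-leaf path with p <= v <= q (go left if both < v, right if both > v).
Walk from root:
  at 42: 37 <= 42 <= 46, this is the LCA
LCA = 42


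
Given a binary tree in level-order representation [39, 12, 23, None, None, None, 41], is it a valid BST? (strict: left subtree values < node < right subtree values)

Level-order array: [39, 12, 23, None, None, None, 41]
Validate using subtree bounds (lo, hi): at each node, require lo < value < hi,
then recurse left with hi=value and right with lo=value.
Preorder trace (stopping at first violation):
  at node 39 with bounds (-inf, +inf): OK
  at node 12 with bounds (-inf, 39): OK
  at node 23 with bounds (39, +inf): VIOLATION
Node 23 violates its bound: not (39 < 23 < +inf).
Result: Not a valid BST


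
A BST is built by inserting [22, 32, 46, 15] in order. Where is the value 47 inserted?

Starting tree (level order): [22, 15, 32, None, None, None, 46]
Insertion path: 22 -> 32 -> 46
Result: insert 47 as right child of 46
Final tree (level order): [22, 15, 32, None, None, None, 46, None, 47]


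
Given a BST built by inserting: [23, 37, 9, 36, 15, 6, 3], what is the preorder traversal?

Tree insertion order: [23, 37, 9, 36, 15, 6, 3]
Tree (level-order array): [23, 9, 37, 6, 15, 36, None, 3]
Preorder traversal: [23, 9, 6, 3, 15, 37, 36]


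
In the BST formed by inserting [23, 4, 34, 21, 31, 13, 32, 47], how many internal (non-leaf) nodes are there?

Tree built from: [23, 4, 34, 21, 31, 13, 32, 47]
Tree (level-order array): [23, 4, 34, None, 21, 31, 47, 13, None, None, 32]
Rule: An internal node has at least one child.
Per-node child counts:
  node 23: 2 child(ren)
  node 4: 1 child(ren)
  node 21: 1 child(ren)
  node 13: 0 child(ren)
  node 34: 2 child(ren)
  node 31: 1 child(ren)
  node 32: 0 child(ren)
  node 47: 0 child(ren)
Matching nodes: [23, 4, 21, 34, 31]
Count of internal (non-leaf) nodes: 5


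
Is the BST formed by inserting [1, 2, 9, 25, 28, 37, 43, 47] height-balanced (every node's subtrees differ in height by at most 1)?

Tree (level-order array): [1, None, 2, None, 9, None, 25, None, 28, None, 37, None, 43, None, 47]
Definition: a tree is height-balanced if, at every node, |h(left) - h(right)| <= 1 (empty subtree has height -1).
Bottom-up per-node check:
  node 47: h_left=-1, h_right=-1, diff=0 [OK], height=0
  node 43: h_left=-1, h_right=0, diff=1 [OK], height=1
  node 37: h_left=-1, h_right=1, diff=2 [FAIL (|-1-1|=2 > 1)], height=2
  node 28: h_left=-1, h_right=2, diff=3 [FAIL (|-1-2|=3 > 1)], height=3
  node 25: h_left=-1, h_right=3, diff=4 [FAIL (|-1-3|=4 > 1)], height=4
  node 9: h_left=-1, h_right=4, diff=5 [FAIL (|-1-4|=5 > 1)], height=5
  node 2: h_left=-1, h_right=5, diff=6 [FAIL (|-1-5|=6 > 1)], height=6
  node 1: h_left=-1, h_right=6, diff=7 [FAIL (|-1-6|=7 > 1)], height=7
Node 37 violates the condition: |-1 - 1| = 2 > 1.
Result: Not balanced


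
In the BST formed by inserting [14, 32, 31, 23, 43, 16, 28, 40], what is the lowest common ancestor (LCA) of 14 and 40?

Tree insertion order: [14, 32, 31, 23, 43, 16, 28, 40]
Tree (level-order array): [14, None, 32, 31, 43, 23, None, 40, None, 16, 28]
In a BST, the LCA of p=14, q=40 is the first node v on the
root-to-leaf path with p <= v <= q (go left if both < v, right if both > v).
Walk from root:
  at 14: 14 <= 14 <= 40, this is the LCA
LCA = 14


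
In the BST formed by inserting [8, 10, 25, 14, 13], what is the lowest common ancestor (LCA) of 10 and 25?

Tree insertion order: [8, 10, 25, 14, 13]
Tree (level-order array): [8, None, 10, None, 25, 14, None, 13]
In a BST, the LCA of p=10, q=25 is the first node v on the
root-to-leaf path with p <= v <= q (go left if both < v, right if both > v).
Walk from root:
  at 8: both 10 and 25 > 8, go right
  at 10: 10 <= 10 <= 25, this is the LCA
LCA = 10


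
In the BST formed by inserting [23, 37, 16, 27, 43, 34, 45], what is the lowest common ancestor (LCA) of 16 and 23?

Tree insertion order: [23, 37, 16, 27, 43, 34, 45]
Tree (level-order array): [23, 16, 37, None, None, 27, 43, None, 34, None, 45]
In a BST, the LCA of p=16, q=23 is the first node v on the
root-to-leaf path with p <= v <= q (go left if both < v, right if both > v).
Walk from root:
  at 23: 16 <= 23 <= 23, this is the LCA
LCA = 23


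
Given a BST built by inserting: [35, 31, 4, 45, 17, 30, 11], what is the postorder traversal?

Tree insertion order: [35, 31, 4, 45, 17, 30, 11]
Tree (level-order array): [35, 31, 45, 4, None, None, None, None, 17, 11, 30]
Postorder traversal: [11, 30, 17, 4, 31, 45, 35]


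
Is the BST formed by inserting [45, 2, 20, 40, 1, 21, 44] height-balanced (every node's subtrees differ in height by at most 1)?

Tree (level-order array): [45, 2, None, 1, 20, None, None, None, 40, 21, 44]
Definition: a tree is height-balanced if, at every node, |h(left) - h(right)| <= 1 (empty subtree has height -1).
Bottom-up per-node check:
  node 1: h_left=-1, h_right=-1, diff=0 [OK], height=0
  node 21: h_left=-1, h_right=-1, diff=0 [OK], height=0
  node 44: h_left=-1, h_right=-1, diff=0 [OK], height=0
  node 40: h_left=0, h_right=0, diff=0 [OK], height=1
  node 20: h_left=-1, h_right=1, diff=2 [FAIL (|-1-1|=2 > 1)], height=2
  node 2: h_left=0, h_right=2, diff=2 [FAIL (|0-2|=2 > 1)], height=3
  node 45: h_left=3, h_right=-1, diff=4 [FAIL (|3--1|=4 > 1)], height=4
Node 20 violates the condition: |-1 - 1| = 2 > 1.
Result: Not balanced


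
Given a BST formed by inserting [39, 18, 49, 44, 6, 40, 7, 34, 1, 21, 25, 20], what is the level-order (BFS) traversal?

Tree insertion order: [39, 18, 49, 44, 6, 40, 7, 34, 1, 21, 25, 20]
Tree (level-order array): [39, 18, 49, 6, 34, 44, None, 1, 7, 21, None, 40, None, None, None, None, None, 20, 25]
BFS from the root, enqueuing left then right child of each popped node:
  queue [39] -> pop 39, enqueue [18, 49], visited so far: [39]
  queue [18, 49] -> pop 18, enqueue [6, 34], visited so far: [39, 18]
  queue [49, 6, 34] -> pop 49, enqueue [44], visited so far: [39, 18, 49]
  queue [6, 34, 44] -> pop 6, enqueue [1, 7], visited so far: [39, 18, 49, 6]
  queue [34, 44, 1, 7] -> pop 34, enqueue [21], visited so far: [39, 18, 49, 6, 34]
  queue [44, 1, 7, 21] -> pop 44, enqueue [40], visited so far: [39, 18, 49, 6, 34, 44]
  queue [1, 7, 21, 40] -> pop 1, enqueue [none], visited so far: [39, 18, 49, 6, 34, 44, 1]
  queue [7, 21, 40] -> pop 7, enqueue [none], visited so far: [39, 18, 49, 6, 34, 44, 1, 7]
  queue [21, 40] -> pop 21, enqueue [20, 25], visited so far: [39, 18, 49, 6, 34, 44, 1, 7, 21]
  queue [40, 20, 25] -> pop 40, enqueue [none], visited so far: [39, 18, 49, 6, 34, 44, 1, 7, 21, 40]
  queue [20, 25] -> pop 20, enqueue [none], visited so far: [39, 18, 49, 6, 34, 44, 1, 7, 21, 40, 20]
  queue [25] -> pop 25, enqueue [none], visited so far: [39, 18, 49, 6, 34, 44, 1, 7, 21, 40, 20, 25]
Result: [39, 18, 49, 6, 34, 44, 1, 7, 21, 40, 20, 25]
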